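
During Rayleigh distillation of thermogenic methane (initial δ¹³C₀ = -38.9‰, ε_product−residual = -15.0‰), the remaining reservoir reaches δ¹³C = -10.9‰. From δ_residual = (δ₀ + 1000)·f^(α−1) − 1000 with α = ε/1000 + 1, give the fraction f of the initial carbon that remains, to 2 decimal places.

α − 1 = ε/1000 = -0.0150
(δ_res + 1000)/(δ₀ + 1000) = (-10.9 + 1000)/(-38.9 + 1000) = 989.1/961.1 = 1.029133
f = 1.029133^(1/-0.0150) = exp(ln(1.029133)/-0.0150) = exp(0.02872/-0.0150)
f = exp(-1.9145) = 0.1474

0.15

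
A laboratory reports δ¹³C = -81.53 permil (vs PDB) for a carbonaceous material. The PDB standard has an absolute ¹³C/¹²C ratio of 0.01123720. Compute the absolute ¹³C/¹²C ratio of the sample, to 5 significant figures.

R_sample = R_standard × (δ¹³C/1000 + 1)
R_sample = 0.01123720 × (-81.53/1000 + 1) = 0.01123720 × 0.918470
R_sample = 0.0103210

0.010321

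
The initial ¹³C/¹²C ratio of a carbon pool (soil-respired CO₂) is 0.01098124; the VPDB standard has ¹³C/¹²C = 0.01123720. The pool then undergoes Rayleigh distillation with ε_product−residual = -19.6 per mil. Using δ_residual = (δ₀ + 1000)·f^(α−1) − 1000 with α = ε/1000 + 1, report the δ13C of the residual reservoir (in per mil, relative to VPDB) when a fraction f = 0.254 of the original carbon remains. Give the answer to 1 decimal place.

δ₀ = (0.01098124/0.01123720 − 1)×1000 = (0.977222 − 1)×1000 = -22.778 per mil
α − 1 = ε/1000 = -0.0196
f^(α−1) = 0.254^(-0.0196) = 1.027224
δ_res = (-22.778 + 1000) × 1.027224 − 1000 = 1003.826 − 1000 = 3.83 per mil

3.8 per mil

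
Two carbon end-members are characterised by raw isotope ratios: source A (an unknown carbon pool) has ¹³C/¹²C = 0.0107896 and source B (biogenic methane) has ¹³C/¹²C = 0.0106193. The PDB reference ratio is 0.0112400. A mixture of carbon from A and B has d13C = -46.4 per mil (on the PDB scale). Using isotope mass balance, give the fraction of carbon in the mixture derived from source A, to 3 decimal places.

0.582

δ_A = (0.0107896/0.0112400 − 1)×1000 = (0.959929 − 1)×1000 = -40.071 per mil
δ_B = (0.0106193/0.0112400 − 1)×1000 = (0.944778 − 1)×1000 = -55.222 per mil
f_A = (δ_mix − δ_B)/(δ_A − δ_B) = (-46.4 − (-55.222))/(-40.071 − (-55.222))
f_A = 8.822 / 15.151 = 0.5823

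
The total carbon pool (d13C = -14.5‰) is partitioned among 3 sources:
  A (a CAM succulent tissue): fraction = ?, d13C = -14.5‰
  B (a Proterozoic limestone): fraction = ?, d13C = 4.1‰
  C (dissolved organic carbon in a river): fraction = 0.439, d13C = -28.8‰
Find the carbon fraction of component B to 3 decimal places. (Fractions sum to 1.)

0.338

Let f_B and f_A be the unknown fractions; fractions sum to 1 so f_B + f_A = 0.561.
Mass balance: Σ fᵢ·δᵢ = δ_bulk ⇒ f_B·(4.1) + f_A·(-14.5) = -14.5 − (-12.643) = -1.857
Substitute f_A = 0.561 − f_B:
f_B·(4.1 − -14.5) = -1.857 − 0.561×(-14.5) = 6.278
f_B = 6.278 / 18.6 = 0.3375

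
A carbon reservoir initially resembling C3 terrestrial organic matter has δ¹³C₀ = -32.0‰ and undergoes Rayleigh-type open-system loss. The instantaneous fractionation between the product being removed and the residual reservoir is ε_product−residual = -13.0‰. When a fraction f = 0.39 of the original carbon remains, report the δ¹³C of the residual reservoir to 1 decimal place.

-20.1‰

Rayleigh residual: δ_res = (δ₀ + 1000)·f^(α−1) − 1000
α = ε/1000 + 1 = 0.98700, so α − 1 = -0.01300
f^(α−1) = 0.39^(-0.01300) = 1.012316
δ_res = (-32.0 + 1000) × 1.012316 − 1000 = 979.922 − 1000 = -20.08‰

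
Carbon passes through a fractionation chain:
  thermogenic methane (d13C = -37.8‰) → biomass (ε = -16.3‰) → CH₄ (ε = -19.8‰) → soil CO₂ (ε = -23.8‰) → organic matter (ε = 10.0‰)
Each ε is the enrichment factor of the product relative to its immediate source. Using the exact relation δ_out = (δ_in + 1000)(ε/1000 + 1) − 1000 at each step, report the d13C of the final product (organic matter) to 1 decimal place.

step 1: δ = (-37.80 + 1000)·(-16.3/1000 + 1) − 1000 = -53.48‰
step 2: δ = (-53.48 + 1000)·(-19.8/1000 + 1) − 1000 = -72.22‰
step 3: δ = (-72.22 + 1000)·(-23.8/1000 + 1) − 1000 = -94.31‰
step 4: δ = (-94.31 + 1000)·(10.0/1000 + 1) − 1000 = -85.25‰

-85.2‰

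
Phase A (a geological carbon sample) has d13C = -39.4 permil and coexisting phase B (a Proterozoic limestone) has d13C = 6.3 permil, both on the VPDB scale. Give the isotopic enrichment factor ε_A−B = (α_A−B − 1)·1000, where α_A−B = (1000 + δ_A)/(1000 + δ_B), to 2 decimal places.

-45.41 permil

α_A−B = (1000 + -39.4) / (1000 + 6.3) = 960.6 / 1006.3 = 0.954586
ε_A−B = (0.954586 − 1) × 1000 = -45.414 permil
(The approximation ε ≈ δ_A − δ_B would give -45.7 permil.)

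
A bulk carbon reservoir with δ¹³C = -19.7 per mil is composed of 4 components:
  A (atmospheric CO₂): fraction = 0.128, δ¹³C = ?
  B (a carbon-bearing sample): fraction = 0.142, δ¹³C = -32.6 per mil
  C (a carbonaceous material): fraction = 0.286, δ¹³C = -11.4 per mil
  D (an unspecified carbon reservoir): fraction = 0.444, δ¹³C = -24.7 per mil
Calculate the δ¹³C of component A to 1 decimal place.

Isotope mass balance: δ_bulk = Σ fᵢ·δᵢ.
-19.7 = 0.128×δ_A + 0.142×(-32.6) + 0.286×(-11.4) + 0.444×(-24.7)
0.128·δ_A = -19.7 − (-18.856) = -0.844
δ_A = -0.844 / 0.128 = -6.59 per mil

-6.6 per mil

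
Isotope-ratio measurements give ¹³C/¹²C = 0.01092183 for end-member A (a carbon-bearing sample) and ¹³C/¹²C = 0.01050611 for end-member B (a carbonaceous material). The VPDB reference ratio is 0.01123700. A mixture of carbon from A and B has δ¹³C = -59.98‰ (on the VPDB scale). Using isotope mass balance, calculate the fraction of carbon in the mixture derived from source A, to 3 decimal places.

0.137

δ_A = (0.01092183/0.01123700 − 1)×1000 = (0.971952 − 1)×1000 = -28.048‰
δ_B = (0.01050611/0.01123700 − 1)×1000 = (0.934957 − 1)×1000 = -65.043‰
f_A = (δ_mix − δ_B)/(δ_A − δ_B) = (-59.98 − (-65.043))/(-28.048 − (-65.043))
f_A = 5.063 / 36.996 = 0.1369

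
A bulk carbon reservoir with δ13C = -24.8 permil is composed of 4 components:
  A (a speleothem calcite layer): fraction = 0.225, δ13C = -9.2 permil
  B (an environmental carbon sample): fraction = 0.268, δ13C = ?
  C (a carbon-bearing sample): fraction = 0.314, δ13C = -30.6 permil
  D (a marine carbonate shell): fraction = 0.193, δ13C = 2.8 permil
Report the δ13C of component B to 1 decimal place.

Isotope mass balance: δ_bulk = Σ fᵢ·δᵢ.
-24.8 = 0.225×(-9.2) + 0.268×δ_B + 0.314×(-30.6) + 0.193×(2.8)
0.268·δ_B = -24.8 − (-11.138) = -13.662
δ_B = -13.662 / 0.268 = -50.98 permil

-51.0 permil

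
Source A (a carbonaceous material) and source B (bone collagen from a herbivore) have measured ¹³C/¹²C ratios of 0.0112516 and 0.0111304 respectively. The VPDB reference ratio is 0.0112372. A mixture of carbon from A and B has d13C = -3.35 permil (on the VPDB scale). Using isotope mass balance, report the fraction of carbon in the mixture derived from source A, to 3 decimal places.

0.571

δ_A = (0.0112516/0.0112372 − 1)×1000 = (1.001281 − 1)×1000 = 1.281 permil
δ_B = (0.0111304/0.0112372 − 1)×1000 = (0.990496 − 1)×1000 = -9.504 permil
f_A = (δ_mix − δ_B)/(δ_A − δ_B) = (-3.35 − (-9.504))/(1.281 − (-9.504))
f_A = 6.154 / 10.786 = 0.5706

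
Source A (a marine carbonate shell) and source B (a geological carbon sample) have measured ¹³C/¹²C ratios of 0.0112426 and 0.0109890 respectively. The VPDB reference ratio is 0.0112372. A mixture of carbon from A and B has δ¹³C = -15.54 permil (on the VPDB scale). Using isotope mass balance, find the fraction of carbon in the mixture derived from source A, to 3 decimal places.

δ_A = (0.0112426/0.0112372 − 1)×1000 = (1.000481 − 1)×1000 = 0.481 permil
δ_B = (0.0109890/0.0112372 − 1)×1000 = (0.977913 − 1)×1000 = -22.087 permil
f_A = (δ_mix − δ_B)/(δ_A − δ_B) = (-15.54 − (-22.087))/(0.481 − (-22.087))
f_A = 6.547 / 22.568 = 0.2901

0.290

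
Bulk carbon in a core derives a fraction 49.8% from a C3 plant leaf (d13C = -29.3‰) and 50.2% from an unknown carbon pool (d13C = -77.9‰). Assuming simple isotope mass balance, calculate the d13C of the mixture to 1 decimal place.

-53.7‰

δ_mix = f_A·δ_A + f_B·δ_B
δ_mix = 0.498 × (-29.3) + 0.502 × (-77.9)
δ_mix = -14.59 + -39.11 = -53.70‰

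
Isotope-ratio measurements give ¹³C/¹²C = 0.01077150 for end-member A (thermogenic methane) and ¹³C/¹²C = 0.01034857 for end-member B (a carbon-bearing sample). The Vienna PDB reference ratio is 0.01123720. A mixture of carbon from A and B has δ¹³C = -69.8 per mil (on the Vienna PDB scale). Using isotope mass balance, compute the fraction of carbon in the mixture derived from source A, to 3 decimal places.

δ_A = (0.01077150/0.01123720 − 1)×1000 = (0.958557 − 1)×1000 = -41.443 per mil
δ_B = (0.01034857/0.01123720 − 1)×1000 = (0.920921 − 1)×1000 = -79.079 per mil
f_A = (δ_mix − δ_B)/(δ_A − δ_B) = (-69.8 − (-79.079))/(-41.443 − (-79.079))
f_A = 9.279 / 37.637 = 0.2466

0.247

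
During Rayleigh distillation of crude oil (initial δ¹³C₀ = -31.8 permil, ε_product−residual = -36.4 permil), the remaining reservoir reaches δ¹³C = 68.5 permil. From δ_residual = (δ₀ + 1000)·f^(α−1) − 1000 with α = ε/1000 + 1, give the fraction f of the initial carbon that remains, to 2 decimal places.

0.07

α − 1 = ε/1000 = -0.0364
(δ_res + 1000)/(δ₀ + 1000) = (68.5 + 1000)/(-31.8 + 1000) = 1068.5/968.2 = 1.103594
f = 1.103594^(1/-0.0364) = exp(ln(1.103594)/-0.0364) = exp(0.09857/-0.0364)
f = exp(-2.7080) = 0.0667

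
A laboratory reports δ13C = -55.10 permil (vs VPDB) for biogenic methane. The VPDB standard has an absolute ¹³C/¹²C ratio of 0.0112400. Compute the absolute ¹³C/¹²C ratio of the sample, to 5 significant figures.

0.010621

R_sample = R_standard × (δ13C/1000 + 1)
R_sample = 0.0112400 × (-55.10/1000 + 1) = 0.0112400 × 0.944900
R_sample = 0.0106207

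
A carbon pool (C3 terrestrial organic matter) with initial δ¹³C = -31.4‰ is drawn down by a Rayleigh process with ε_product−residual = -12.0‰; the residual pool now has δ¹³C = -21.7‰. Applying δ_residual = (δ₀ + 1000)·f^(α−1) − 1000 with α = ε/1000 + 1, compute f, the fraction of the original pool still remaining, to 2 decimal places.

α − 1 = ε/1000 = -0.0120
(δ_res + 1000)/(δ₀ + 1000) = (-21.7 + 1000)/(-31.4 + 1000) = 978.3/968.6 = 1.010014
f = 1.010014^(1/-0.0120) = exp(ln(1.010014)/-0.0120) = exp(0.00996/-0.0120)
f = exp(-0.8304) = 0.4359

0.44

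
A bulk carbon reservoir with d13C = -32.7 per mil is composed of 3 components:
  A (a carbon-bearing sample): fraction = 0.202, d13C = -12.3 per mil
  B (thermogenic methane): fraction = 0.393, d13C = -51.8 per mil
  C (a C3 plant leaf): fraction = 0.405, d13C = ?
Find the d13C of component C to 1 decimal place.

Isotope mass balance: δ_bulk = Σ fᵢ·δᵢ.
-32.7 = 0.202×(-12.3) + 0.393×(-51.8) + 0.405×δ_C
0.405·δ_C = -32.7 − (-22.842) = -9.858
δ_C = -9.858 / 0.405 = -24.34 per mil

-24.3 per mil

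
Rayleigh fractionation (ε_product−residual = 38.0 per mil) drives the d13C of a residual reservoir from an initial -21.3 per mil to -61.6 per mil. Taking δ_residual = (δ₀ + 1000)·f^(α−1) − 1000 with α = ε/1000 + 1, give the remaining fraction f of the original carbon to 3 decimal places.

0.331

α − 1 = ε/1000 = 0.0380
(δ_res + 1000)/(δ₀ + 1000) = (-61.6 + 1000)/(-21.3 + 1000) = 938.4/978.7 = 0.958823
f = 0.958823^(1/0.0380) = exp(ln(0.958823)/0.0380) = exp(-0.04205/0.0380)
f = exp(-1.1065) = 0.3307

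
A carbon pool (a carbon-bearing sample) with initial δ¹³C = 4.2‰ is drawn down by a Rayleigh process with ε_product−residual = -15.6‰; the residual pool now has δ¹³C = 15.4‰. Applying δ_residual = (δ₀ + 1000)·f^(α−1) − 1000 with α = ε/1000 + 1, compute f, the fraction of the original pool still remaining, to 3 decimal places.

0.491

α − 1 = ε/1000 = -0.0156
(δ_res + 1000)/(δ₀ + 1000) = (15.4 + 1000)/(4.2 + 1000) = 1015.4/1004.2 = 1.011153
f = 1.011153^(1/-0.0156) = exp(ln(1.011153)/-0.0156) = exp(0.01109/-0.0156)
f = exp(-0.7110) = 0.4912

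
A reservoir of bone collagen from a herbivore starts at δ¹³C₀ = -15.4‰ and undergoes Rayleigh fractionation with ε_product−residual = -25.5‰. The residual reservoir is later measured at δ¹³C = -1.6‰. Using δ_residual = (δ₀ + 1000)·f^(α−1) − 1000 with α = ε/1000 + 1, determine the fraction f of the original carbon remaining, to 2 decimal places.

α − 1 = ε/1000 = -0.0255
(δ_res + 1000)/(δ₀ + 1000) = (-1.6 + 1000)/(-15.4 + 1000) = 998.4/984.6 = 1.014016
f = 1.014016^(1/-0.0255) = exp(ln(1.014016)/-0.0255) = exp(0.01392/-0.0255)
f = exp(-0.5458) = 0.5794

0.58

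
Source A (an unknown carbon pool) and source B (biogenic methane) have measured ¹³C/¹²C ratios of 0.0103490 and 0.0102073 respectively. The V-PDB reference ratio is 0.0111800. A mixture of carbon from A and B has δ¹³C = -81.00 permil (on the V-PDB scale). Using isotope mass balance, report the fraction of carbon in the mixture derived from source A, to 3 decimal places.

δ_A = (0.0103490/0.0111800 − 1)×1000 = (0.925671 − 1)×1000 = -74.329 permil
δ_B = (0.0102073/0.0111800 − 1)×1000 = (0.912996 − 1)×1000 = -87.004 permil
f_A = (δ_mix − δ_B)/(δ_A − δ_B) = (-81.00 − (-87.004))/(-74.329 − (-87.004))
f_A = 6.004 / 12.674 = 0.4737

0.474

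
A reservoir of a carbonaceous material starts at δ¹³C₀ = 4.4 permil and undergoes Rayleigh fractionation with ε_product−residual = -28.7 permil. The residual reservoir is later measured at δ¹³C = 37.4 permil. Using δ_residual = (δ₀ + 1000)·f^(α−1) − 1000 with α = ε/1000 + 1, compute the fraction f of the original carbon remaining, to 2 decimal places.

α − 1 = ε/1000 = -0.0287
(δ_res + 1000)/(δ₀ + 1000) = (37.4 + 1000)/(4.4 + 1000) = 1037.4/1004.4 = 1.032855
f = 1.032855^(1/-0.0287) = exp(ln(1.032855)/-0.0287) = exp(0.03233/-0.0287)
f = exp(-1.1264) = 0.3242

0.32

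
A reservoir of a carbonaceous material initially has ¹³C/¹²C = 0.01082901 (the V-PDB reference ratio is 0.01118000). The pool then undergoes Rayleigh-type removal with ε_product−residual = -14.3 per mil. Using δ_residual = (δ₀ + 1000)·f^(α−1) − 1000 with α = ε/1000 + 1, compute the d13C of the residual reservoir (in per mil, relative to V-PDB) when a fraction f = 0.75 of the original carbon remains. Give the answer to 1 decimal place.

δ₀ = (0.01082901/0.01118000 − 1)×1000 = (0.968606 − 1)×1000 = -31.394 per mil
α − 1 = ε/1000 = -0.0143
f^(α−1) = 0.75^(-0.0143) = 1.004122
δ_res = (-31.394 + 1000) × 1.004122 − 1000 = 972.598 − 1000 = -27.40 per mil

-27.4 per mil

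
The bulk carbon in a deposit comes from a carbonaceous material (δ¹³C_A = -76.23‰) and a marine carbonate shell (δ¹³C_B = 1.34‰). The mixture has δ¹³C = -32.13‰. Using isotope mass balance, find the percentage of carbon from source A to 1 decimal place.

43.1%

δ_mix = f_A·δ_A + (1 − f_A)·δ_B  ⇒  f_A = (δ_mix − δ_B)/(δ_A − δ_B)
f_A = (-32.13 − (1.34)) / (-76.23 − (1.34))
f_A = -33.47 / -77.57 = 0.4315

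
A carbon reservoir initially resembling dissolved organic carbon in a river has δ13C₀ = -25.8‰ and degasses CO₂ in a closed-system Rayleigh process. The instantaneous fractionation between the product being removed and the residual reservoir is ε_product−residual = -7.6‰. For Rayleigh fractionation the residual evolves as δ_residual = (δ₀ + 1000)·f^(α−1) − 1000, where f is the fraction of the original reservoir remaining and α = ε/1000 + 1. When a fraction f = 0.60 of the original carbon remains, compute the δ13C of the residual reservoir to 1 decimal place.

Rayleigh residual: δ_res = (δ₀ + 1000)·f^(α−1) − 1000
α = ε/1000 + 1 = 0.99240, so α − 1 = -0.00760
f^(α−1) = 0.60^(-0.00760) = 1.003890
δ_res = (-25.8 + 1000) × 1.003890 − 1000 = 977.989 − 1000 = -22.01‰

-22.0‰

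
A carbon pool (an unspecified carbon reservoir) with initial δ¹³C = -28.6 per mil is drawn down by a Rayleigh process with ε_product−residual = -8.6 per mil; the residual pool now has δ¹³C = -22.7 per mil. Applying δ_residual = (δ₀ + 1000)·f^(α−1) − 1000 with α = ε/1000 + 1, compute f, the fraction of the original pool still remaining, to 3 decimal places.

α − 1 = ε/1000 = -0.0086
(δ_res + 1000)/(δ₀ + 1000) = (-22.7 + 1000)/(-28.6 + 1000) = 977.3/971.4 = 1.006074
f = 1.006074^(1/-0.0086) = exp(ln(1.006074)/-0.0086) = exp(0.00606/-0.0086)
f = exp(-0.7041) = 0.4945

0.495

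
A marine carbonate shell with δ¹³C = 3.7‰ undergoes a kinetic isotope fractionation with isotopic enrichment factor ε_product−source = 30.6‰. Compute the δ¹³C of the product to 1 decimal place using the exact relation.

To first order, δ_product ≈ δ_source + ε = 34.3‰.
Exactly, δ_product = (δ_source + 1000)·(ε/1000 + 1) − 1000.
δ_product = (3.7 + 1000) × (30.6/1000 + 1) − 1000
δ_product = 34.41‰

34.4‰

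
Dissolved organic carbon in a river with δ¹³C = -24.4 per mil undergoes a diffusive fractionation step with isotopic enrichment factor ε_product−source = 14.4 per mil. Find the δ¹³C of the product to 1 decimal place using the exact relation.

Exactly, δ_product = (δ_source + 1000)·(ε/1000 + 1) − 1000.
δ_product = (-24.4 + 1000) × (14.4/1000 + 1) − 1000
δ_product = -10.35 per mil

-10.4 per mil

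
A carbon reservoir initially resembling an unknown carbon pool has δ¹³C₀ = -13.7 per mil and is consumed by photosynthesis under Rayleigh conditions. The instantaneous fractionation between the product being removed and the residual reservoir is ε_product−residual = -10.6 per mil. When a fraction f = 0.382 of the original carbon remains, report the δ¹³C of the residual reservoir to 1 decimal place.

-3.6 per mil

Rayleigh residual: δ_res = (δ₀ + 1000)·f^(α−1) − 1000
α = ε/1000 + 1 = 0.98940, so α − 1 = -0.01060
f^(α−1) = 0.382^(-0.01060) = 1.010253
δ_res = (-13.7 + 1000) × 1.010253 − 1000 = 996.412 − 1000 = -3.59 per mil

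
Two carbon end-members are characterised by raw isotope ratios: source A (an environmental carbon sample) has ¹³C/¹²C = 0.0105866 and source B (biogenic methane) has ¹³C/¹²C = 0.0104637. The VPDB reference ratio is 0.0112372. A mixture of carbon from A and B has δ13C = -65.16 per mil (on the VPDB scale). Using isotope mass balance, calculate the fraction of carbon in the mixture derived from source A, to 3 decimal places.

δ_A = (0.0105866/0.0112372 − 1)×1000 = (0.942103 − 1)×1000 = -57.897 per mil
δ_B = (0.0104637/0.0112372 − 1)×1000 = (0.931166 − 1)×1000 = -68.834 per mil
f_A = (δ_mix − δ_B)/(δ_A − δ_B) = (-65.16 − (-68.834))/(-57.897 − (-68.834))
f_A = 3.674 / 10.937 = 0.3359

0.336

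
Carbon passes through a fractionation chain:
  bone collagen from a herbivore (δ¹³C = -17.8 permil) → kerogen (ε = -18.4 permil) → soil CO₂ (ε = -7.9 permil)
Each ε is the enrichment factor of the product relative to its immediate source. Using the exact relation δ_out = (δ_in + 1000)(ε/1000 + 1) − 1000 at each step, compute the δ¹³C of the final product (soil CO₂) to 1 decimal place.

step 1: δ = (-17.80 + 1000)·(-18.4/1000 + 1) − 1000 = -35.87 permil
step 2: δ = (-35.87 + 1000)·(-7.9/1000 + 1) − 1000 = -43.49 permil

-43.5 permil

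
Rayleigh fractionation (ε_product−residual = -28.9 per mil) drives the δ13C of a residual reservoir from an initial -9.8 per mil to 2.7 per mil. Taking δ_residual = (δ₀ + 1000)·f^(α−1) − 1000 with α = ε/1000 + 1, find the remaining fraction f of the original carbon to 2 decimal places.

0.65

α − 1 = ε/1000 = -0.0289
(δ_res + 1000)/(δ₀ + 1000) = (2.7 + 1000)/(-9.8 + 1000) = 1002.7/990.2 = 1.012624
f = 1.012624^(1/-0.0289) = exp(ln(1.012624)/-0.0289) = exp(0.01254/-0.0289)
f = exp(-0.4341) = 0.6479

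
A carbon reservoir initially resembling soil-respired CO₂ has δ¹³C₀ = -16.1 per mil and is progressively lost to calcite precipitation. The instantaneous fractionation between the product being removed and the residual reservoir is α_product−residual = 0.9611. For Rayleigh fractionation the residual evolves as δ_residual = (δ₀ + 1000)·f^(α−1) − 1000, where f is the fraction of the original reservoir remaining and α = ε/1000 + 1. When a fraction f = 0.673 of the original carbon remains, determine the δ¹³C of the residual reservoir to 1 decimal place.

-0.8 per mil

Rayleigh residual: δ_res = (δ₀ + 1000)·f^(α−1) − 1000
α − 1 = -0.03890
f^(α−1) = 0.673^(-0.03890) = 1.015524
δ_res = (-16.1 + 1000) × 1.015524 − 1000 = 999.174 − 1000 = -0.83 per mil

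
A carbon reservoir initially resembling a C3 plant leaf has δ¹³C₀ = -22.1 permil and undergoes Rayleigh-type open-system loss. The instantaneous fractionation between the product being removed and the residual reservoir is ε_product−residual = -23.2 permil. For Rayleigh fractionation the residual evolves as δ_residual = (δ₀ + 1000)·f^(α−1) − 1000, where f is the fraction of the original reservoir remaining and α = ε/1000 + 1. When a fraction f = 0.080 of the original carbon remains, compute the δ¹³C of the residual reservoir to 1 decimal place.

Rayleigh residual: δ_res = (δ₀ + 1000)·f^(α−1) − 1000
α = ε/1000 + 1 = 0.97680, so α − 1 = -0.02320
f^(α−1) = 0.080^(-0.02320) = 1.060348
δ_res = (-22.1 + 1000) × 1.060348 − 1000 = 1036.914 − 1000 = 36.91 permil

36.9 permil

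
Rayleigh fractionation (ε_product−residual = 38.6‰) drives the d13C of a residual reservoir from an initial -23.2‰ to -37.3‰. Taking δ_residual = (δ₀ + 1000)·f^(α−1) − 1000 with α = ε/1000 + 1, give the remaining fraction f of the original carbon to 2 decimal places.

α − 1 = ε/1000 = 0.0386
(δ_res + 1000)/(δ₀ + 1000) = (-37.3 + 1000)/(-23.2 + 1000) = 962.7/976.8 = 0.985565
f = 0.985565^(1/0.0386) = exp(ln(0.985565)/0.0386) = exp(-0.01454/0.0386)
f = exp(-0.3767) = 0.6861

0.69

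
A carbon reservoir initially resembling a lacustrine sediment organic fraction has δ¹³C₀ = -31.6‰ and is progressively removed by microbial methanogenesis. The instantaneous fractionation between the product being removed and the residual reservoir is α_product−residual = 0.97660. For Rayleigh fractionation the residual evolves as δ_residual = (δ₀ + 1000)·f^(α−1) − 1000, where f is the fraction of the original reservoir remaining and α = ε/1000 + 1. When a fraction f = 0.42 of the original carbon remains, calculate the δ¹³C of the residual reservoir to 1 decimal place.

-11.7‰

Rayleigh residual: δ_res = (δ₀ + 1000)·f^(α−1) − 1000
α − 1 = -0.02340
f^(α−1) = 0.42^(-0.02340) = 1.020507
δ_res = (-31.6 + 1000) × 1.020507 − 1000 = 988.259 − 1000 = -11.74‰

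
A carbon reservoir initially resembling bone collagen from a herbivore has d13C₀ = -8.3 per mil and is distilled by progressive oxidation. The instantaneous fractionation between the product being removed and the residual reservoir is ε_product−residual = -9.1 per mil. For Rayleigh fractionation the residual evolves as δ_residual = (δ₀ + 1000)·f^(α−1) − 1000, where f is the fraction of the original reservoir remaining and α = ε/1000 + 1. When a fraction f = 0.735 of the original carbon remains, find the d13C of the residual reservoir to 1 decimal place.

Rayleigh residual: δ_res = (δ₀ + 1000)·f^(α−1) − 1000
α = ε/1000 + 1 = 0.99090, so α − 1 = -0.00910
f^(α−1) = 0.735^(-0.00910) = 1.002806
δ_res = (-8.3 + 1000) × 1.002806 − 1000 = 994.482 − 1000 = -5.52 per mil

-5.5 per mil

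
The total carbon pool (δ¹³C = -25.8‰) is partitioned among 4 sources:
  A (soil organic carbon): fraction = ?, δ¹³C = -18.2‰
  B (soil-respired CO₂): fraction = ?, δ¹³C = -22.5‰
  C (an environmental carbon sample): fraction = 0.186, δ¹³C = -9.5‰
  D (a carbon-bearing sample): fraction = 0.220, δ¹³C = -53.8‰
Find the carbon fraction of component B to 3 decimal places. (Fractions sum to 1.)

Let f_B and f_A be the unknown fractions; fractions sum to 1 so f_B + f_A = 0.594.
Mass balance: Σ fᵢ·δᵢ = δ_bulk ⇒ f_B·(-22.5) + f_A·(-18.2) = -25.8 − (-13.603) = -12.197
Substitute f_A = 0.594 − f_B:
f_B·(-22.5 − -18.2) = -12.197 − 0.594×(-18.2) = -1.386
f_B = -1.386 / -4.3 = 0.3224

0.322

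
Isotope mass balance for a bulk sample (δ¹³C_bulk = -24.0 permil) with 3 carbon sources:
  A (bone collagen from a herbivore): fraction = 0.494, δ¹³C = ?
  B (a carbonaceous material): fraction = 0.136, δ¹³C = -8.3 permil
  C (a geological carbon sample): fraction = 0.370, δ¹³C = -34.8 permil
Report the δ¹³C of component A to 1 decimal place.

Isotope mass balance: δ_bulk = Σ fᵢ·δᵢ.
-24.0 = 0.494×δ_A + 0.136×(-8.3) + 0.370×(-34.8)
0.494·δ_A = -24.0 − (-14.005) = -9.995
δ_A = -9.995 / 0.494 = -20.23 permil

-20.2 permil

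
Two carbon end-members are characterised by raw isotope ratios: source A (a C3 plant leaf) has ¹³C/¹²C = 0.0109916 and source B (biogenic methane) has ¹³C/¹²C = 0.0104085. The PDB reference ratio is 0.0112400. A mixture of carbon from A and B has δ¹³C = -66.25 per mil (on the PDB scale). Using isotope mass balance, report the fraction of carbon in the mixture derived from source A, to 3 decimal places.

0.149

δ_A = (0.0109916/0.0112400 − 1)×1000 = (0.977900 − 1)×1000 = -22.100 per mil
δ_B = (0.0104085/0.0112400 − 1)×1000 = (0.926023 − 1)×1000 = -73.977 per mil
f_A = (δ_mix − δ_B)/(δ_A − δ_B) = (-66.25 − (-73.977))/(-22.100 − (-73.977))
f_A = 7.727 / 51.877 = 0.1489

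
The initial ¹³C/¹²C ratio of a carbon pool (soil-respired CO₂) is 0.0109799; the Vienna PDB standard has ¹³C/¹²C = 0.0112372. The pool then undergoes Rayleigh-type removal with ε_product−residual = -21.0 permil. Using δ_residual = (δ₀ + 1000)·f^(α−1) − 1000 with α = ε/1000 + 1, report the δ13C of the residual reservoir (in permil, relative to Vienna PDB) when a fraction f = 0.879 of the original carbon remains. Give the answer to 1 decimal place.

-20.2 permil

δ₀ = (0.0109799/0.0112372 − 1)×1000 = (0.977103 − 1)×1000 = -22.897 permil
α − 1 = ε/1000 = -0.0210
f^(α−1) = 0.879^(-0.0210) = 1.002712
δ_res = (-22.897 + 1000) × 1.002712 − 1000 = 979.753 − 1000 = -20.25 permil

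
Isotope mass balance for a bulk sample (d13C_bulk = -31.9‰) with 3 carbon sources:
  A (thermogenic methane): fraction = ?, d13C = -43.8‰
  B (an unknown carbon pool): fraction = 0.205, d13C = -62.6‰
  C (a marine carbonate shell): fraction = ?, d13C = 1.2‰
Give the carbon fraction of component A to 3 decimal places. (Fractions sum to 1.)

0.445

Let f_A and f_C be the unknown fractions; fractions sum to 1 so f_A + f_C = 0.795.
Mass balance: Σ fᵢ·δᵢ = δ_bulk ⇒ f_A·(-43.8) + f_C·(1.2) = -31.9 − (-12.833) = -19.067
Substitute f_C = 0.795 − f_A:
f_A·(-43.8 − 1.2) = -19.067 − 0.795×(1.2) = -20.021
f_A = -20.021 / -45.0 = 0.4449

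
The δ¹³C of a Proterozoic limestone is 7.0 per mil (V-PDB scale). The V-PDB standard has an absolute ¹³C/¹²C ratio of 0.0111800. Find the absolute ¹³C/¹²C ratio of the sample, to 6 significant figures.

R_sample = R_standard × (δ¹³C/1000 + 1)
R_sample = 0.0111800 × (7.0/1000 + 1) = 0.0111800 × 1.007000
R_sample = 0.0112583

0.0112583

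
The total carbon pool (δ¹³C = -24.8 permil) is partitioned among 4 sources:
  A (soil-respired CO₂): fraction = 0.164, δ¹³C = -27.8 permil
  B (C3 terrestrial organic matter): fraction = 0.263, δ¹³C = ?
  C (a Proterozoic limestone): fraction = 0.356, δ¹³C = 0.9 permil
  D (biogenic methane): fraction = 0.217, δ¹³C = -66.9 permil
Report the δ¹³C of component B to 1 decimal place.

-23.0 permil

Isotope mass balance: δ_bulk = Σ fᵢ·δᵢ.
-24.8 = 0.164×(-27.8) + 0.263×δ_B + 0.356×(0.9) + 0.217×(-66.9)
0.263·δ_B = -24.8 − (-18.756) = -6.044
δ_B = -6.044 / 0.263 = -22.98 permil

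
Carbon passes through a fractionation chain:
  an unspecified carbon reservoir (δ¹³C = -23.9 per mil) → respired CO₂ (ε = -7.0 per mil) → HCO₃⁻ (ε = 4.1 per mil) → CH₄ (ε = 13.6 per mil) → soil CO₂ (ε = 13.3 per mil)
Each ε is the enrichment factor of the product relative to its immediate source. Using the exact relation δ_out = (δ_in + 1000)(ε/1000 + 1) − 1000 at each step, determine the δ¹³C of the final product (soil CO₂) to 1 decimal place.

-0.4 per mil

step 1: δ = (-23.90 + 1000)·(-7.0/1000 + 1) − 1000 = -30.73 per mil
step 2: δ = (-30.73 + 1000)·(4.1/1000 + 1) − 1000 = -26.76 per mil
step 3: δ = (-26.76 + 1000)·(13.6/1000 + 1) − 1000 = -13.52 per mil
step 4: δ = (-13.52 + 1000)·(13.3/1000 + 1) − 1000 = -0.40 per mil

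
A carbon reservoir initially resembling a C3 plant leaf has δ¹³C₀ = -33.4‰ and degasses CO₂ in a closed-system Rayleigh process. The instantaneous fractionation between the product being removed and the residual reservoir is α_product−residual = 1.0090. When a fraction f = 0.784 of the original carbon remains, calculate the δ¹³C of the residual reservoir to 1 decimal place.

Rayleigh residual: δ_res = (δ₀ + 1000)·f^(α−1) − 1000
α − 1 = 0.00900
f^(α−1) = 0.784^(0.00900) = 0.997812
δ_res = (-33.4 + 1000) × 0.997812 − 1000 = 964.485 − 1000 = -35.51‰

-35.5‰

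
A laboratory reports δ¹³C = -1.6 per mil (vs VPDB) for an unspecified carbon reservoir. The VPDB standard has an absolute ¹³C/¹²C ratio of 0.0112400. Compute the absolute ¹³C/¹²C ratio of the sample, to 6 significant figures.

0.0112220

R_sample = R_standard × (δ¹³C/1000 + 1)
R_sample = 0.0112400 × (-1.6/1000 + 1) = 0.0112400 × 0.998400
R_sample = 0.0112220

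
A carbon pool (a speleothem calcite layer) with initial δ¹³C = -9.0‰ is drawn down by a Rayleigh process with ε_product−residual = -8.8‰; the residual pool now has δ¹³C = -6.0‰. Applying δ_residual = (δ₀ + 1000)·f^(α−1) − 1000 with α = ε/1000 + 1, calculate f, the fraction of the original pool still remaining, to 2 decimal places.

α − 1 = ε/1000 = -0.0088
(δ_res + 1000)/(δ₀ + 1000) = (-6.0 + 1000)/(-9.0 + 1000) = 994.0/991.0 = 1.003027
f = 1.003027^(1/-0.0088) = exp(ln(1.003027)/-0.0088) = exp(0.00302/-0.0088)
f = exp(-0.3435) = 0.7093

0.71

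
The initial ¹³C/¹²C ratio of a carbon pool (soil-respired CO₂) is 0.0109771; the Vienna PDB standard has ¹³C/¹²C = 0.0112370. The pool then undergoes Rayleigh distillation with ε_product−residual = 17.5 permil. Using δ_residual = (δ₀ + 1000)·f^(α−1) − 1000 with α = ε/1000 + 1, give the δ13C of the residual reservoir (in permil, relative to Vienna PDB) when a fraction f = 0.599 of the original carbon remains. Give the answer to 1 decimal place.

δ₀ = (0.0109771/0.0112370 − 1)×1000 = (0.976871 − 1)×1000 = -23.129 permil
α − 1 = ε/1000 = 0.0175
f^(α−1) = 0.599^(0.0175) = 0.991071
δ_res = (-23.129 + 1000) × 0.991071 − 1000 = 968.149 − 1000 = -31.85 permil

-31.9 permil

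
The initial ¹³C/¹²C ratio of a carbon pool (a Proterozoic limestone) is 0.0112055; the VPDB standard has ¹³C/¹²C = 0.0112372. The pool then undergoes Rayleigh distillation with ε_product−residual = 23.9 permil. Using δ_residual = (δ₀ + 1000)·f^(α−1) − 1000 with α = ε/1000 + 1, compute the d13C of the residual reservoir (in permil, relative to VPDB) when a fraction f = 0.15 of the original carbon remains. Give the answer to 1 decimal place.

δ₀ = (0.0112055/0.0112372 − 1)×1000 = (0.997179 − 1)×1000 = -2.821 permil
α − 1 = ε/1000 = 0.0239
f^(α−1) = 0.15^(0.0239) = 0.955671
δ_res = (-2.821 + 1000) × 0.955671 − 1000 = 952.975 − 1000 = -47.02 permil

-47.0 permil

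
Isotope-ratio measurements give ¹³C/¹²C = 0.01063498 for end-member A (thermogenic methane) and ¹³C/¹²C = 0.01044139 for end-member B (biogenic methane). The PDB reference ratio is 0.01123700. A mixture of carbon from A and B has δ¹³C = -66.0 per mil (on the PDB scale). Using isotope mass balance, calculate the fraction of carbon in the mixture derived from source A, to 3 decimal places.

0.279

δ_A = (0.01063498/0.01123700 − 1)×1000 = (0.946425 − 1)×1000 = -53.575 per mil
δ_B = (0.01044139/0.01123700 − 1)×1000 = (0.929197 − 1)×1000 = -70.803 per mil
f_A = (δ_mix − δ_B)/(δ_A − δ_B) = (-66.0 − (-70.803))/(-53.575 − (-70.803))
f_A = 4.803 / 17.228 = 0.2788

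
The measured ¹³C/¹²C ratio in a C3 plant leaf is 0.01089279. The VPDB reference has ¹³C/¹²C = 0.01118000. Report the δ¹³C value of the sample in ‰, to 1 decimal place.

δ¹³C = (R_sample / R_standard − 1) × 1000
R_sample / R_standard = 0.01089279 / 0.01118000 = 0.974310
δ¹³C = (0.974310 − 1) × 1000 = -25.69‰

-25.7‰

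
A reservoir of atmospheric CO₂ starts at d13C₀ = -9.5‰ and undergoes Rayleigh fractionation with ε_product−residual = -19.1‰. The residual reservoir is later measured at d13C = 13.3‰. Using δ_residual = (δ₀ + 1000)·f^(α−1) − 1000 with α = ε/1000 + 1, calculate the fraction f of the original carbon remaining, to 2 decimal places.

α − 1 = ε/1000 = -0.0191
(δ_res + 1000)/(δ₀ + 1000) = (13.3 + 1000)/(-9.5 + 1000) = 1013.3/990.5 = 1.023019
f = 1.023019^(1/-0.0191) = exp(ln(1.023019)/-0.0191) = exp(0.02276/-0.0191)
f = exp(-1.1915) = 0.3038

0.30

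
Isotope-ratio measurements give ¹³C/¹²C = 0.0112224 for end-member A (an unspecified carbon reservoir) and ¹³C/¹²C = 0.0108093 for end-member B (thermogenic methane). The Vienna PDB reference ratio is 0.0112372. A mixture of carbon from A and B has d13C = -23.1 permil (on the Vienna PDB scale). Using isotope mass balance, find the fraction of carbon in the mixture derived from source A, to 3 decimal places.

0.407

δ_A = (0.0112224/0.0112372 − 1)×1000 = (0.998683 − 1)×1000 = -1.317 permil
δ_B = (0.0108093/0.0112372 − 1)×1000 = (0.961921 − 1)×1000 = -38.079 permil
f_A = (δ_mix − δ_B)/(δ_A − δ_B) = (-23.1 − (-38.079))/(-1.317 − (-38.079))
f_A = 14.979 / 36.762 = 0.4075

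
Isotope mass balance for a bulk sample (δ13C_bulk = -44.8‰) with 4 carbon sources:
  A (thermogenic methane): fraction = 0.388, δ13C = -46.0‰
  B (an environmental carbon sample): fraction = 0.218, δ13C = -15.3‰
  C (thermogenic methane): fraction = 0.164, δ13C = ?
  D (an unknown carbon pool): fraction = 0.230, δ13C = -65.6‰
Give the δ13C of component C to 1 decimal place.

-52.0‰

Isotope mass balance: δ_bulk = Σ fᵢ·δᵢ.
-44.8 = 0.388×(-46.0) + 0.218×(-15.3) + 0.164×δ_C + 0.230×(-65.6)
0.164·δ_C = -44.8 − (-36.271) = -8.529
δ_C = -8.529 / 0.164 = -52.00‰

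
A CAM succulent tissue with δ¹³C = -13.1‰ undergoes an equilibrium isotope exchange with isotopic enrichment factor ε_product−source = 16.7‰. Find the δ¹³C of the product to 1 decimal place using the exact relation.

3.4‰

Exactly, δ_product = (δ_source + 1000)·(ε/1000 + 1) − 1000.
δ_product = (-13.1 + 1000) × (16.7/1000 + 1) − 1000
δ_product = 3.38‰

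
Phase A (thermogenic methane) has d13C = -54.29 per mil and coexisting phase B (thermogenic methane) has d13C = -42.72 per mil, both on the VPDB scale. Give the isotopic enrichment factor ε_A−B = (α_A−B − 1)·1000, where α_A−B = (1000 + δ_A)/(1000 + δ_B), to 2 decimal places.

-12.09 per mil

α_A−B = (1000 + -54.29) / (1000 + -42.72) = 945.71 / 957.28 = 0.987914
ε_A−B = (0.987914 − 1) × 1000 = -12.086 per mil
(The approximation ε ≈ δ_A − δ_B would give -11.57 per mil.)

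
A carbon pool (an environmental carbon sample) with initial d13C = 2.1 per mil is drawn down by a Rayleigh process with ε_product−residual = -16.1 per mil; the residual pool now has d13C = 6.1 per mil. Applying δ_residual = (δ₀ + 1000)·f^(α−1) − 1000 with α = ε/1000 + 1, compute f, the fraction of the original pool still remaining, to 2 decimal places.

0.78

α − 1 = ε/1000 = -0.0161
(δ_res + 1000)/(δ₀ + 1000) = (6.1 + 1000)/(2.1 + 1000) = 1006.1/1002.1 = 1.003992
f = 1.003992^(1/-0.0161) = exp(ln(1.003992)/-0.0161) = exp(0.00398/-0.0161)
f = exp(-0.2474) = 0.7808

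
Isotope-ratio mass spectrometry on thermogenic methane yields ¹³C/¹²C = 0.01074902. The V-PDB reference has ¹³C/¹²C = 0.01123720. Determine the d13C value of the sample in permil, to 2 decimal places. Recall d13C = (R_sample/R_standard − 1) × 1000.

-43.44 permil

d13C = (R_sample / R_standard − 1) × 1000
R_sample / R_standard = 0.01074902 / 0.01123720 = 0.956557
d13C = (0.956557 − 1) × 1000 = -43.443 permil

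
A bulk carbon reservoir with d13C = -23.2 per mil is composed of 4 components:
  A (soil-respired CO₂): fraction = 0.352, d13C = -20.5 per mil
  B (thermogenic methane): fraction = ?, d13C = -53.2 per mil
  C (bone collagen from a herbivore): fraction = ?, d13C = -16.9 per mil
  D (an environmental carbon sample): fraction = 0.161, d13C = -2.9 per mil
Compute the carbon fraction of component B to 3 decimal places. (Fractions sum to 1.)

0.201

Let f_B and f_C be the unknown fractions; fractions sum to 1 so f_B + f_C = 0.487.
Mass balance: Σ fᵢ·δᵢ = δ_bulk ⇒ f_B·(-53.2) + f_C·(-16.9) = -23.2 − (-7.683) = -15.517
Substitute f_C = 0.487 − f_B:
f_B·(-53.2 − -16.9) = -15.517 − 0.487×(-16.9) = -7.287
f_B = -7.287 / -36.3 = 0.2007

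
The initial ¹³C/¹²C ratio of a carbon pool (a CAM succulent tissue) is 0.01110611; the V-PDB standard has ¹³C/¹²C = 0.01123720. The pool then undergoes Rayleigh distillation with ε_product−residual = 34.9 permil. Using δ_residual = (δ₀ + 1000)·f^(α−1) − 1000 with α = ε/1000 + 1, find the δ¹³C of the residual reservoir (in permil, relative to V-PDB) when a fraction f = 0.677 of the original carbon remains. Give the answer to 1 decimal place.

-25.0 permil

δ₀ = (0.01110611/0.01123720 − 1)×1000 = (0.988334 − 1)×1000 = -11.666 permil
α − 1 = ε/1000 = 0.0349
f^(α−1) = 0.677^(0.0349) = 0.986478
δ_res = (-11.666 + 1000) × 0.986478 − 1000 = 974.970 − 1000 = -25.03 permil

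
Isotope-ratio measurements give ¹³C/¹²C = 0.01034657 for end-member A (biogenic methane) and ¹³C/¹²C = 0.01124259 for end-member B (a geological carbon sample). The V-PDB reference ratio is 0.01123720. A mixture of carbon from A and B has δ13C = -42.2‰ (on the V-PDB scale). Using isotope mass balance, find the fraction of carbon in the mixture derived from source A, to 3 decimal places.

δ_A = (0.01034657/0.01123720 − 1)×1000 = (0.920743 − 1)×1000 = -79.257‰
δ_B = (0.01124259/0.01123720 − 1)×1000 = (1.000480 − 1)×1000 = 0.480‰
f_A = (δ_mix − δ_B)/(δ_A − δ_B) = (-42.2 − (0.480))/(-79.257 − (0.480))
f_A = -42.680 / -79.737 = 0.5353

0.535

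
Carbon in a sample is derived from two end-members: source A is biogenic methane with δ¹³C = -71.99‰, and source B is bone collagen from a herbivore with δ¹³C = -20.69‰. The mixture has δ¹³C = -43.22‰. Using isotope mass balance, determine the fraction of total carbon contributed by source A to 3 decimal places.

0.439

δ_mix = f_A·δ_A + (1 − f_A)·δ_B  ⇒  f_A = (δ_mix − δ_B)/(δ_A − δ_B)
f_A = (-43.22 − (-20.69)) / (-71.99 − (-20.69))
f_A = -22.53 / -51.30 = 0.4392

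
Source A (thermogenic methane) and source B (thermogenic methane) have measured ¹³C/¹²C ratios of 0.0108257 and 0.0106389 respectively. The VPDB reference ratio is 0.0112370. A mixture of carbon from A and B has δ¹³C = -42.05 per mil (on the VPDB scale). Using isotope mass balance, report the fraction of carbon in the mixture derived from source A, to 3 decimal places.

0.672

δ_A = (0.0108257/0.0112370 − 1)×1000 = (0.963398 − 1)×1000 = -36.602 per mil
δ_B = (0.0106389/0.0112370 − 1)×1000 = (0.946774 − 1)×1000 = -53.226 per mil
f_A = (δ_mix − δ_B)/(δ_A − δ_B) = (-42.05 − (-53.226))/(-36.602 − (-53.226))
f_A = 11.176 / 16.624 = 0.6723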